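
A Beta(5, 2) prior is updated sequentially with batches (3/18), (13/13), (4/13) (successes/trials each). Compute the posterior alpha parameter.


Sequential conjugate updating is equivalent to a single batch update.
Total successes across all batches = 20
alpha_posterior = alpha_prior + total_successes = 5 + 20
= 25

25


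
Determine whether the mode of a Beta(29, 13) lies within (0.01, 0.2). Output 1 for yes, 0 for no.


First find the mode: (a-1)/(a+b-2) = 0.7
Is 0.7 in (0.01, 0.2)? 0

0


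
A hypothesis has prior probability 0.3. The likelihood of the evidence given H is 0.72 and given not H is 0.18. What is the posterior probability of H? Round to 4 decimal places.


Using Bayes' theorem:
P(E) = 0.3 * 0.72 + 0.7 * 0.18
P(E) = 0.342
P(H|E) = (0.3 * 0.72) / 0.342 = 0.6316

0.6316


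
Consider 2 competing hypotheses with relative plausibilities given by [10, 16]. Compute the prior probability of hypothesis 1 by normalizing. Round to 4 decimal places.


Sum of weights = 10 + 16 = 26
Normalized prior for H1 = 10 / 26
= 0.3846

0.3846


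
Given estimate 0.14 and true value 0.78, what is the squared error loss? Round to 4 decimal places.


Squared error = (estimate - true)^2
Difference = -0.64
Loss = -0.64^2 = 0.4096

0.4096


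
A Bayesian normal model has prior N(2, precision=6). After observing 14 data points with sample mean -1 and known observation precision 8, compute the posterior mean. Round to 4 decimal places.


Posterior mean = (prior_precision * prior_mean + n * data_precision * data_mean) / (prior_precision + n * data_precision)
Numerator = 6*2 + 14*8*-1 = -100
Denominator = 6 + 14*8 = 118
Posterior mean = -0.8475

-0.8475


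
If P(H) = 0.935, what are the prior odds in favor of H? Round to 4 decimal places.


Prior odds = P(H) / (1 - P(H))
= 0.935 / 0.065
= 14.3846

14.3846


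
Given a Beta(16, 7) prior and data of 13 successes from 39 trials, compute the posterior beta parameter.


Number of failures = 39 - 13 = 26
Posterior beta = 7 + 26 = 33

33


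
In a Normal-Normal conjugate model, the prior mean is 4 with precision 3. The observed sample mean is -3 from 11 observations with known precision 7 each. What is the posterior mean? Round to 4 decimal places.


Posterior precision = tau0 + n*tau = 3 + 11*7 = 80
Posterior mean = (tau0*mu0 + n*tau*xbar) / posterior_precision
= (3*4 + 11*7*-3) / 80
= -219 / 80 = -2.7375

-2.7375


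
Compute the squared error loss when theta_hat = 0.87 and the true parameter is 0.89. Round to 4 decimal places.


L = (theta_hat - theta_true)^2
= (0.87 - 0.89)^2
= -0.02^2 = 0.0004

0.0004


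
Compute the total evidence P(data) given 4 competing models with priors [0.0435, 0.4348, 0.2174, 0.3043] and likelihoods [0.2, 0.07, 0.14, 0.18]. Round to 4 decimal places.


Marginal likelihood = sum P(model_i) * P(data|model_i)
Model 1: 0.0435 * 0.2 = 0.0087
Model 2: 0.4348 * 0.07 = 0.0304
Model 3: 0.2174 * 0.14 = 0.0304
Model 4: 0.3043 * 0.18 = 0.0548
Total = 0.1243

0.1243


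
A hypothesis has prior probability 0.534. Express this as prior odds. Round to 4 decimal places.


Odds = P(H) / P(not H) = 0.534 / 0.466
= 1.1459

1.1459


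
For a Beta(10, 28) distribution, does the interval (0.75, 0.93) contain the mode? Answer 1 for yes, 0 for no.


Mode of Beta(a,b) = (a-1)/(a+b-2)
= (10-1)/(10+28-2) = 0.25
Check: 0.75 <= 0.25 <= 0.93?
Result: 0

0


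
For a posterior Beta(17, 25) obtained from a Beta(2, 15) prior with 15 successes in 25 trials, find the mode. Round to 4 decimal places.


Mode = (alpha - 1) / (alpha + beta - 2)
= 16 / 40
= 0.4

0.4


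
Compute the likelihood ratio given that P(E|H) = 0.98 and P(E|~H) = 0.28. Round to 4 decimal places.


LR = P(E|H) / P(E|~H)
= 0.98 / 0.28 = 3.5

3.5


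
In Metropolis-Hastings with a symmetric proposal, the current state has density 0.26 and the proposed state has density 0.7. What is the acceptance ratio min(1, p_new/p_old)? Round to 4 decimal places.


Ratio = p_new / p_old = 0.7 / 0.26 = 2.6923
Acceptance = min(1, 2.6923) = 1.0

1.0


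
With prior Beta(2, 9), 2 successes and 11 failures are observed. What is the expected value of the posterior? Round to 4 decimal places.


Posterior = Beta(4, 20)
E[theta] = alpha/(alpha+beta)
= 4/24 = 0.1667

0.1667


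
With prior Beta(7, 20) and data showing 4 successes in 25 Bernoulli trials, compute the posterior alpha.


Conjugate update: alpha_posterior = alpha_prior + k
= 7 + 4 = 11

11


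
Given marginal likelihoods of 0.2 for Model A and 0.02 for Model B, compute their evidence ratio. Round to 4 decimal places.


Ratio = ML(A) / ML(B) = 0.2/0.02
= 10.0

10.0


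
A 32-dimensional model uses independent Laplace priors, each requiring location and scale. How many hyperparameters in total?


Per parameter: 2 (location and scale).
Total = 32 * 2 = 64

64


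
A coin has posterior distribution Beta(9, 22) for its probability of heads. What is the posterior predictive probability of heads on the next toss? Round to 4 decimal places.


Posterior predictive = E[theta] = alpha/(alpha+beta)
= 9/31
= 0.2903

0.2903


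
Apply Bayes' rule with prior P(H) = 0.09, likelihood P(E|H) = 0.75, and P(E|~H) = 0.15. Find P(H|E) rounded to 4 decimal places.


Step 1: Compute marginal P(E) = P(E|H)P(H) + P(E|~H)P(~H)
= 0.75*0.09 + 0.15*0.91 = 0.204
Step 2: P(H|E) = P(E|H)P(H)/P(E) = 0.0675/0.204
= 0.3309

0.3309


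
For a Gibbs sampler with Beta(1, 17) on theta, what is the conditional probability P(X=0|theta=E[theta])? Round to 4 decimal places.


E[theta] = 1/(1+17) = 0.0556
P(X=0|theta) = 1 - theta = 0.9444

0.9444


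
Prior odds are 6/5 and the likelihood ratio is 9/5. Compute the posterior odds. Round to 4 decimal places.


Posterior odds = prior odds * likelihood ratio
= (6/5) * (9/5)
= 54 / 25
= 2.16

2.16


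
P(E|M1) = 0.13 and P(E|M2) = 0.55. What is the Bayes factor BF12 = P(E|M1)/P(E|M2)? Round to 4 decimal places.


Bayes factor BF12 = P(E|M1) / P(E|M2)
= 0.13 / 0.55
= 0.2364

0.2364


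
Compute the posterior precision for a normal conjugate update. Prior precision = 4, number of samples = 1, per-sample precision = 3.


tau_post = tau_0 + n * tau
= 4 + 1 * 3 = 7

7


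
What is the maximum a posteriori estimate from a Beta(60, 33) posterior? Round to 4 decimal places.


The MAP estimate equals the mode of the distribution.
Mode of Beta(a,b) = (a-1)/(a+b-2)
= 59/91
= 0.6484

0.6484


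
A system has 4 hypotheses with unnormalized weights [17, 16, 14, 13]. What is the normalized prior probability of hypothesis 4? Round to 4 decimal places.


The normalized prior is the weight divided by the total.
Total weight = 60
P(H4) = 13 / 60 = 0.2167

0.2167


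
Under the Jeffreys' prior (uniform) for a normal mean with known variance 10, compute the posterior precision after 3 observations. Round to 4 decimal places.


Prior precision = 0 (flat prior).
Post. prec. = 0 + n/var = 3/10 = 0.3

0.3


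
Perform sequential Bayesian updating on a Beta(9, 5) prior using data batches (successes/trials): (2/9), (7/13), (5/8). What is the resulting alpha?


Accumulate successes: 14
Posterior alpha = prior alpha + sum of successes
= 9 + 14 = 23

23


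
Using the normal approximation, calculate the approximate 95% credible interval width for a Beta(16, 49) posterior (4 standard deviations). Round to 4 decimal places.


Var(Beta) = 16*49/(65^2 * 66) = 0.0028
SD = 0.053
Width ~ 4*SD = 0.2121

0.2121


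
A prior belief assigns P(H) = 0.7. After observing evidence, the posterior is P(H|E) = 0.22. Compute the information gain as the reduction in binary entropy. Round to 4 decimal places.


H(prior) = -0.7*log2(0.7) - 0.3*log2(0.3)
= 0.8813
H(post) = -0.22*log2(0.22) - 0.78*log2(0.78)
= 0.7602
IG = 0.8813 - 0.7602 = 0.1211

0.1211


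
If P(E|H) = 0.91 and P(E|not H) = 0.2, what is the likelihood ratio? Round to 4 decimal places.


Likelihood ratio = P(E|H) / P(E|not H)
= 0.91 / 0.2
= 4.55

4.55


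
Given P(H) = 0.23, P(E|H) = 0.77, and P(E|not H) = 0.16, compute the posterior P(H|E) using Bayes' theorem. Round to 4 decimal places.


By Bayes' theorem: P(H|E) = P(E|H)*P(H) / P(E)
P(E) = P(E|H)*P(H) + P(E|not H)*P(not H)
P(E) = 0.77*0.23 + 0.16*0.77 = 0.3003
P(H|E) = 0.77*0.23 / 0.3003 = 0.5897

0.5897


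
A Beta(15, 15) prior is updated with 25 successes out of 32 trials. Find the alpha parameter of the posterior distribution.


In the Beta-Binomial conjugate update:
alpha_post = alpha_prior + successes
= 15 + 25
= 40

40


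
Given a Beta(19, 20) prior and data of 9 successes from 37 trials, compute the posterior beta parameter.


Number of failures = 37 - 9 = 28
Posterior beta = 20 + 28 = 48

48


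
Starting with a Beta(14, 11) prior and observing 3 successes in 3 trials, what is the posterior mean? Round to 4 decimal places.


Posterior parameters: alpha = 14 + 3 = 17
beta = 11 + 0 = 11
Posterior mean = alpha / (alpha + beta) = 17 / 28
= 0.6071

0.6071


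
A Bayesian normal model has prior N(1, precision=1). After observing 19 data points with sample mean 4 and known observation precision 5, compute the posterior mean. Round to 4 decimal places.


Posterior mean = (prior_precision * prior_mean + n * data_precision * data_mean) / (prior_precision + n * data_precision)
Numerator = 1*1 + 19*5*4 = 381
Denominator = 1 + 19*5 = 96
Posterior mean = 3.9688

3.9688


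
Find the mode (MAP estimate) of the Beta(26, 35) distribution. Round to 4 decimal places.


For Beta(a,b) with a,b > 1:
Mode = (a-1)/(a+b-2) = (26-1)/(61-2)
= 25/59 = 0.4237

0.4237


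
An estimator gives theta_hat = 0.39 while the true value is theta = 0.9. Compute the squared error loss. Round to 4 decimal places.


The squared error loss is (theta_hat - theta)^2
= (0.39 - 0.9)^2
= (-0.51)^2 = 0.2601

0.2601


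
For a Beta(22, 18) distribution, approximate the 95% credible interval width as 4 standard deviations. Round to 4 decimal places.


Variance of Beta(a,b) = ab / ((a+b)^2 * (a+b+1))
= 22*18 / ((40)^2 * 41)
= 0.006
SD = sqrt(0.006) = 0.0777
Width = 4 * SD = 0.3108

0.3108


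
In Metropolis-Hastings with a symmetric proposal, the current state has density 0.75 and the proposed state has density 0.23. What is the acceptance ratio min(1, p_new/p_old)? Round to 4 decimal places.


Ratio = p_new / p_old = 0.23 / 0.75 = 0.3067
Acceptance = min(1, 0.3067) = 0.3067

0.3067


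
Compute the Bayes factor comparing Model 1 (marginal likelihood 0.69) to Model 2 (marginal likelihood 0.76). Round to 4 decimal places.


BF12 = marginal likelihood of M1 / marginal likelihood of M2
= 0.69/0.76
= 0.9079

0.9079


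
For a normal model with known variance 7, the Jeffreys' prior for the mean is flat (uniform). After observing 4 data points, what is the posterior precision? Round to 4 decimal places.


Jeffreys' prior for normal mean (known variance) is flat.
Prior precision = 0.
Posterior precision = prior_prec + n/sigma^2 = 0 + 4/7
= 0.5714

0.5714


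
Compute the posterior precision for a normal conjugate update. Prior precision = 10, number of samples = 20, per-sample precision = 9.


tau_post = tau_0 + n * tau
= 10 + 20 * 9 = 190

190


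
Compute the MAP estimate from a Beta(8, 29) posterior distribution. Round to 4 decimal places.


MAP = mode of Beta distribution
= (alpha - 1)/(alpha + beta - 2)
= (8-1)/(8+29-2)
= 7/35 = 0.2

0.2


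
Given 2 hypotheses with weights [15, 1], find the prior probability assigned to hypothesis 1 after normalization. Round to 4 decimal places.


To normalize, divide each weight by the sum of all weights.
Sum = 16
Prior(H1) = 15/16 = 0.9375

0.9375


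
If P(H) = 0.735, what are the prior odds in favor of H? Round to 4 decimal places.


Prior odds = P(H) / (1 - P(H))
= 0.735 / 0.265
= 2.7736

2.7736


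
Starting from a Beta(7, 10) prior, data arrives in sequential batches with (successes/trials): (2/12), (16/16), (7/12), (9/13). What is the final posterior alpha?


In sequential Bayesian updating, we sum all successes.
Total successes = 34
Final alpha = 7 + 34 = 41

41


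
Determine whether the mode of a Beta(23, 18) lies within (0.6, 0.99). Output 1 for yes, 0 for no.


First find the mode: (a-1)/(a+b-2) = 0.5641
Is 0.5641 in (0.6, 0.99)? 0

0


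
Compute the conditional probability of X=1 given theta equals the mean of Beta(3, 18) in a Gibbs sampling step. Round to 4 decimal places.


Mean of Beta(3, 18) = 0.1429
P(X=1 | theta=0.1429) = 0.1429

0.1429


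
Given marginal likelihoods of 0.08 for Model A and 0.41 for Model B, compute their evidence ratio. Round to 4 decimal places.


Ratio = ML(A) / ML(B) = 0.08/0.41
= 0.1951

0.1951


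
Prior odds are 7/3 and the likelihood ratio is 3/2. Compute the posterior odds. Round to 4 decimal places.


Posterior odds = prior odds * likelihood ratio
= (7/3) * (3/2)
= 21 / 6
= 3.5

3.5


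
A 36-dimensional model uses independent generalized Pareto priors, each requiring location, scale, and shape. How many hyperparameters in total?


Per parameter: 3 (location, scale, and shape).
Total = 36 * 3 = 108

108


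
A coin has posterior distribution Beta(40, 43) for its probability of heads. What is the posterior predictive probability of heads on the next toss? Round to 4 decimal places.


Posterior predictive = E[theta] = alpha/(alpha+beta)
= 40/83
= 0.4819

0.4819


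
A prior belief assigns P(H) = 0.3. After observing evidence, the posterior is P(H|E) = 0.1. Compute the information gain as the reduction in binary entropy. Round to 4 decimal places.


H(prior) = -0.3*log2(0.3) - 0.7*log2(0.7)
= 0.8813
H(post) = -0.1*log2(0.1) - 0.9*log2(0.9)
= 0.469
IG = 0.8813 - 0.469 = 0.4123

0.4123


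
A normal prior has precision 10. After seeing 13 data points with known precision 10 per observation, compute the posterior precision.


In the conjugate normal model, precisions add:
tau_posterior = tau_prior + n * tau_data
= 10 + 13*10 = 140

140


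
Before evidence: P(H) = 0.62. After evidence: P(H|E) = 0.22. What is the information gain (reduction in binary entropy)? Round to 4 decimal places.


Prior entropy = 0.958
Posterior entropy = 0.7602
Information gain = 0.958 - 0.7602 = 0.1979

0.1979


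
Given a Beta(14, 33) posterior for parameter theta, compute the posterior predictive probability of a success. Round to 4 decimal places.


For a Beta-Bernoulli model, the predictive probability is the mean:
P(success) = 14/(14+33) = 14/47 = 0.2979

0.2979


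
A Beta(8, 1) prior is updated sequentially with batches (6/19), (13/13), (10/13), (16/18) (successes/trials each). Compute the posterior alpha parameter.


Sequential conjugate updating is equivalent to a single batch update.
Total successes across all batches = 45
alpha_posterior = alpha_prior + total_successes = 8 + 45
= 53

53


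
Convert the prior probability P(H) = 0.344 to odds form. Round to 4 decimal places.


P(not H) = 1 - 0.344 = 0.656
Odds = 0.344 / 0.656 = 0.5244

0.5244


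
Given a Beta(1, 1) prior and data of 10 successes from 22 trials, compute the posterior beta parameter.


Number of failures = 22 - 10 = 12
Posterior beta = 1 + 12 = 13

13


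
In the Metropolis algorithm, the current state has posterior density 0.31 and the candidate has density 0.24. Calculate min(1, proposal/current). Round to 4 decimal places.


Ratio = 0.24/0.31 = 0.7742
Acceptance probability = min(1, 0.7742)
= 0.7742

0.7742


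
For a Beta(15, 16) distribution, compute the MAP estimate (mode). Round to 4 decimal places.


MAP = mode = (a-1)/(a+b-2)
= (15-1)/(15+16-2)
= 14/29 = 0.4828

0.4828


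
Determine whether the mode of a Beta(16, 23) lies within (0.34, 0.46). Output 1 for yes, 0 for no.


First find the mode: (a-1)/(a+b-2) = 0.4054
Is 0.4054 in (0.34, 0.46)? 1

1


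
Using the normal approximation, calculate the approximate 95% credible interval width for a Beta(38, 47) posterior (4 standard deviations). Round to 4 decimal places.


Var(Beta) = 38*47/(85^2 * 86) = 0.0029
SD = 0.0536
Width ~ 4*SD = 0.2145

0.2145


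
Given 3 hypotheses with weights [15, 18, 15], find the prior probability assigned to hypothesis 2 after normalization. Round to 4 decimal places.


To normalize, divide each weight by the sum of all weights.
Sum = 48
Prior(H2) = 18/48 = 0.375

0.375


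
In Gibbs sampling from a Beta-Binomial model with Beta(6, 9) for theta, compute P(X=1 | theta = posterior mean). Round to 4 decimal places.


Posterior mean = alpha/(alpha+beta) = 6/15 = 0.4
P(X=1|theta=mean) = theta = 0.4

0.4


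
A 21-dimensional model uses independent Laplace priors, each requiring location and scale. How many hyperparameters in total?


Per parameter: 2 (location and scale).
Total = 21 * 2 = 42

42


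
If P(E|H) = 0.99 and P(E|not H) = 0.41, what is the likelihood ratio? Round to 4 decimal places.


Likelihood ratio = P(E|H) / P(E|not H)
= 0.99 / 0.41
= 2.4146

2.4146


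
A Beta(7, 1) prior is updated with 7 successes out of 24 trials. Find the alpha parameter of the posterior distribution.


In the Beta-Binomial conjugate update:
alpha_post = alpha_prior + successes
= 7 + 7
= 14

14


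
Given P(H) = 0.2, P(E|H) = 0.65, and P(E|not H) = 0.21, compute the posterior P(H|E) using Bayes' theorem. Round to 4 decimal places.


By Bayes' theorem: P(H|E) = P(E|H)*P(H) / P(E)
P(E) = P(E|H)*P(H) + P(E|not H)*P(not H)
P(E) = 0.65*0.2 + 0.21*0.8 = 0.298
P(H|E) = 0.65*0.2 / 0.298 = 0.4362

0.4362


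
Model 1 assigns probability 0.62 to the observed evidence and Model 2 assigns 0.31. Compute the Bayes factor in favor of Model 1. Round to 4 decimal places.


BF = P(data|M1) / P(data|M2)
= 0.62 / 0.31 = 2.0

2.0


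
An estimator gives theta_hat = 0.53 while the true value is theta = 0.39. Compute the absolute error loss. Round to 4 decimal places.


The absolute error loss is |theta_hat - theta|
= |0.53 - 0.39|
= 0.14

0.14


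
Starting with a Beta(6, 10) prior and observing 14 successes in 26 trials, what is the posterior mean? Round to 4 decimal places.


Posterior parameters: alpha = 6 + 14 = 20
beta = 10 + 12 = 22
Posterior mean = alpha / (alpha + beta) = 20 / 42
= 0.4762

0.4762


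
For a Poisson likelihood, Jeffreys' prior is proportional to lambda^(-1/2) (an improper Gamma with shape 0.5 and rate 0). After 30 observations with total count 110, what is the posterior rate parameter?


Jeffreys' prior for Poisson is proportional to lambda^(-1/2).
Posterior is Gamma(0.5 + S, 0 + n) = Gamma(0.5 + 110, 30).
Posterior rate = 0 + n = 30

30.0


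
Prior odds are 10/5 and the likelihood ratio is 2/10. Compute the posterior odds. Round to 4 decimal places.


Posterior odds = prior odds * likelihood ratio
= (10/5) * (2/10)
= 20 / 50
= 0.4

0.4


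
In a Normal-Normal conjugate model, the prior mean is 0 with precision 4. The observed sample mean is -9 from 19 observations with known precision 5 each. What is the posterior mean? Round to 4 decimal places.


Posterior precision = tau0 + n*tau = 4 + 19*5 = 99
Posterior mean = (tau0*mu0 + n*tau*xbar) / posterior_precision
= (4*0 + 19*5*-9) / 99
= -855 / 99 = -8.6364

-8.6364


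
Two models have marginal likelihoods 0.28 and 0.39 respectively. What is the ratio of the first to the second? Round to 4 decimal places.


Evidence ratio = 0.28 / 0.39
= 0.7179

0.7179


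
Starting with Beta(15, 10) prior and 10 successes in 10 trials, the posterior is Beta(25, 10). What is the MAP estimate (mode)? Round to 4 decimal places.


The mode of Beta(a, b) when a > 1 and b > 1 is (a-1)/(a+b-2)
= (25 - 1) / (25 + 10 - 2)
= 24 / 33
= 0.7273

0.7273


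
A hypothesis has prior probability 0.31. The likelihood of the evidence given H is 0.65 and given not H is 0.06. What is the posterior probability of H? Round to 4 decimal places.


Using Bayes' theorem:
P(E) = 0.31 * 0.65 + 0.69 * 0.06
P(E) = 0.2429
P(H|E) = (0.31 * 0.65) / 0.2429 = 0.8296

0.8296


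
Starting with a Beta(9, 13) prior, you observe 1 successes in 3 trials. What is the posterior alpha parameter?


For a Beta-Binomial conjugate model:
Posterior alpha = prior alpha + number of successes
= 9 + 1 = 10

10


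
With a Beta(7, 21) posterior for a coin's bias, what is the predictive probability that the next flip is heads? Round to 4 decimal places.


The predictive probability equals the posterior mean.
P(next = heads) = alpha / (alpha + beta)
= 7 / 28 = 0.25

0.25


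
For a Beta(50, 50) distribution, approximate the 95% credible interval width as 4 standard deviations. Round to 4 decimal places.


Variance of Beta(a,b) = ab / ((a+b)^2 * (a+b+1))
= 50*50 / ((100)^2 * 101)
= 0.0025
SD = sqrt(0.0025) = 0.0498
Width = 4 * SD = 0.199

0.199


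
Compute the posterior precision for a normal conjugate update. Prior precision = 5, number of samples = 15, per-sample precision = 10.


tau_post = tau_0 + n * tau
= 5 + 15 * 10 = 155

155


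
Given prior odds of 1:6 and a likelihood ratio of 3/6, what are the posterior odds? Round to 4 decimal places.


Posterior odds = prior odds * LR
Prior odds = 1/6 = 0.1667
LR = 3/6 = 0.5
Posterior odds = 0.1667 * 0.5 = 0.0833

0.0833


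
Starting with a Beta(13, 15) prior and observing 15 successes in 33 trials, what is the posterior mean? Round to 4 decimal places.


Posterior parameters: alpha = 13 + 15 = 28
beta = 15 + 18 = 33
Posterior mean = alpha / (alpha + beta) = 28 / 61
= 0.459

0.459


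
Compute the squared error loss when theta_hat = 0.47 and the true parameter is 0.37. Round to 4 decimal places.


L = (theta_hat - theta_true)^2
= (0.47 - 0.37)^2
= 0.1^2 = 0.01

0.01


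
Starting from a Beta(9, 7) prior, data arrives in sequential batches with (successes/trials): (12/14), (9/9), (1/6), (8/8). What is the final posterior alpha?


In sequential Bayesian updating, we sum all successes.
Total successes = 30
Final alpha = 9 + 30 = 39

39


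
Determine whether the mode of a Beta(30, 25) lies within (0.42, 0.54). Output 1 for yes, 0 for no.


First find the mode: (a-1)/(a+b-2) = 0.5472
Is 0.5472 in (0.42, 0.54)? 0

0


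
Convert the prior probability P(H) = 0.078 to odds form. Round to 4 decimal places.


P(not H) = 1 - 0.078 = 0.922
Odds = 0.078 / 0.922 = 0.0846

0.0846


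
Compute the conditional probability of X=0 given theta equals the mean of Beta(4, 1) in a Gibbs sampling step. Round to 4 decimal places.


Mean of Beta(4, 1) = 0.8
P(X=0 | theta=0.8) = 0.2

0.2


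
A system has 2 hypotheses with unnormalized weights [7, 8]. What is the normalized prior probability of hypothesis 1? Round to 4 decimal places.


The normalized prior is the weight divided by the total.
Total weight = 15
P(H1) = 7 / 15 = 0.4667

0.4667


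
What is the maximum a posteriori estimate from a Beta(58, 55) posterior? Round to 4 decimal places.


The MAP estimate equals the mode of the distribution.
Mode of Beta(a,b) = (a-1)/(a+b-2)
= 57/111
= 0.5135

0.5135


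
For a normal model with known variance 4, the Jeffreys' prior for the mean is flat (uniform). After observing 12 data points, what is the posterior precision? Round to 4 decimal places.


Jeffreys' prior for normal mean (known variance) is flat.
Prior precision = 0.
Posterior precision = prior_prec + n/sigma^2 = 0 + 12/4
= 3.0

3.0


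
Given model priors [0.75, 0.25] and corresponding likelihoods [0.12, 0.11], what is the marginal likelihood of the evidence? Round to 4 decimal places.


P(E) = sum_i P(M_i) P(E|M_i)
= 0.09 + 0.0275
= 0.1175

0.1175


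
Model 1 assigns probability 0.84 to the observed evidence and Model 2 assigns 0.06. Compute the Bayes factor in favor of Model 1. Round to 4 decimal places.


BF = P(data|M1) / P(data|M2)
= 0.84 / 0.06 = 14.0

14.0


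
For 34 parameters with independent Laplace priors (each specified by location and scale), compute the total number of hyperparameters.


A Laplace prior has 2 hyperparameters per parameter.
Total = 34 * 2 = 68

68


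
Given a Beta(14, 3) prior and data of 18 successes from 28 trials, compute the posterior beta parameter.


Number of failures = 28 - 18 = 10
Posterior beta = 3 + 10 = 13

13


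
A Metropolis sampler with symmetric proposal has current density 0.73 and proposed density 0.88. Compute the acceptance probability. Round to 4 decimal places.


For symmetric proposals, acceptance = min(1, pi(x*)/pi(x))
= min(1, 0.88/0.73)
= min(1, 1.2055) = 1.0

1.0


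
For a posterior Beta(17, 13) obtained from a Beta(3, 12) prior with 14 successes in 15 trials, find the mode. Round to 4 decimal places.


Mode = (alpha - 1) / (alpha + beta - 2)
= 16 / 28
= 0.5714

0.5714


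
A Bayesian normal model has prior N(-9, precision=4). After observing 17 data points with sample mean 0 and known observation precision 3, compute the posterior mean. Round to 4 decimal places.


Posterior mean = (prior_precision * prior_mean + n * data_precision * data_mean) / (prior_precision + n * data_precision)
Numerator = 4*-9 + 17*3*0 = -36
Denominator = 4 + 17*3 = 55
Posterior mean = -0.6545

-0.6545


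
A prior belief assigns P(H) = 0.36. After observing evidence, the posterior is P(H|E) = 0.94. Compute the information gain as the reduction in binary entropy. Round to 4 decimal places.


H(prior) = -0.36*log2(0.36) - 0.64*log2(0.64)
= 0.9427
H(post) = -0.94*log2(0.94) - 0.06*log2(0.06)
= 0.3274
IG = 0.9427 - 0.3274 = 0.6152

0.6152


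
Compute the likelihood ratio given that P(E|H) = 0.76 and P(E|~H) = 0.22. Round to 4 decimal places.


LR = P(E|H) / P(E|~H)
= 0.76 / 0.22 = 3.4545

3.4545


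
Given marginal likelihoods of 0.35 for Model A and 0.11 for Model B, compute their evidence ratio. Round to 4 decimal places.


Ratio = ML(A) / ML(B) = 0.35/0.11
= 3.1818

3.1818


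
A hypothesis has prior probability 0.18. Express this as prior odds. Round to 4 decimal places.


Odds = P(H) / P(not H) = 0.18 / 0.82
= 0.2195

0.2195


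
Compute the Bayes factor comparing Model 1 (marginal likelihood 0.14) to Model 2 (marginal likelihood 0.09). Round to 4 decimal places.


BF12 = marginal likelihood of M1 / marginal likelihood of M2
= 0.14/0.09
= 1.5556

1.5556


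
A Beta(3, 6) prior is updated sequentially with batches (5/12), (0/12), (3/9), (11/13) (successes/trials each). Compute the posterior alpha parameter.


Sequential conjugate updating is equivalent to a single batch update.
Total successes across all batches = 19
alpha_posterior = alpha_prior + total_successes = 3 + 19
= 22

22


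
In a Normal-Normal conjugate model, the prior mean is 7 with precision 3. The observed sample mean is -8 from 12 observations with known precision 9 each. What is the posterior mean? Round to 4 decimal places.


Posterior precision = tau0 + n*tau = 3 + 12*9 = 111
Posterior mean = (tau0*mu0 + n*tau*xbar) / posterior_precision
= (3*7 + 12*9*-8) / 111
= -843 / 111 = -7.5946

-7.5946


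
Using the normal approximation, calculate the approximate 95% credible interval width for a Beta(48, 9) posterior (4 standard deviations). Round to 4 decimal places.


Var(Beta) = 48*9/(57^2 * 58) = 0.0023
SD = 0.0479
Width ~ 4*SD = 0.1915

0.1915


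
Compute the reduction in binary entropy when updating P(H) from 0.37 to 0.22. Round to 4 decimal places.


H_before = -p*log2(p) - (1-p)*log2(1-p) for p=0.37: 0.9507
H_after for p=0.22: 0.7602
Reduction = 0.9507 - 0.7602 = 0.1905

0.1905


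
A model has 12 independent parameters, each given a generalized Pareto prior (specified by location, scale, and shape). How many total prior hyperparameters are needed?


Each generalized Pareto prior needs 3 hyperparameters (location, scale, and shape).
Total = 3 * 12 = 36

36


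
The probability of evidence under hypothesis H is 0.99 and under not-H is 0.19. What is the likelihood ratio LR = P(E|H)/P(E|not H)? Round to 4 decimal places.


LR = 0.99 / 0.19
= 5.2105

5.2105


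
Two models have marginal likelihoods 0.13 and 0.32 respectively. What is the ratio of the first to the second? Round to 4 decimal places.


Evidence ratio = 0.13 / 0.32
= 0.4062

0.4062


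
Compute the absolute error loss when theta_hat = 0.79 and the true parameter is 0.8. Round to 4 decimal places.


L = |theta_hat - theta_true|
= |0.79 - 0.8| = 0.01

0.01


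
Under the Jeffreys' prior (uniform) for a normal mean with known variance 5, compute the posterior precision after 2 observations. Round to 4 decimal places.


Prior precision = 0 (flat prior).
Post. prec. = 0 + n/var = 2/5 = 0.4

0.4


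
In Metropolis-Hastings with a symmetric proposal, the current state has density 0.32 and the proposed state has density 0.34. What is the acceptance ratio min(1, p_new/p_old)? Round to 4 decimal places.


Ratio = p_new / p_old = 0.34 / 0.32 = 1.0625
Acceptance = min(1, 1.0625) = 1.0

1.0


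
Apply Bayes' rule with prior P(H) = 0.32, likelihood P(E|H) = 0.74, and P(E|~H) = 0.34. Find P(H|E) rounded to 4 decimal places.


Step 1: Compute marginal P(E) = P(E|H)P(H) + P(E|~H)P(~H)
= 0.74*0.32 + 0.34*0.68 = 0.468
Step 2: P(H|E) = P(E|H)P(H)/P(E) = 0.2368/0.468
= 0.506

0.506


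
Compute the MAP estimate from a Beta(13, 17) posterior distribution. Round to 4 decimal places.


MAP = mode of Beta distribution
= (alpha - 1)/(alpha + beta - 2)
= (13-1)/(13+17-2)
= 12/28 = 0.4286

0.4286


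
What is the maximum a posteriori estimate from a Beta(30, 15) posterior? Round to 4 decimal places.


The MAP estimate equals the mode of the distribution.
Mode of Beta(a,b) = (a-1)/(a+b-2)
= 29/43
= 0.6744

0.6744


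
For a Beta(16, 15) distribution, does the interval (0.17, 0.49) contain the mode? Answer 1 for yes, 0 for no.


Mode of Beta(a,b) = (a-1)/(a+b-2)
= (16-1)/(16+15-2) = 0.5172
Check: 0.17 <= 0.5172 <= 0.49?
Result: 0

0


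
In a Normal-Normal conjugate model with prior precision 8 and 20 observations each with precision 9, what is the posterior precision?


Posterior precision = prior precision + n * observation precision
= 8 + 20 * 9
= 8 + 180 = 188

188


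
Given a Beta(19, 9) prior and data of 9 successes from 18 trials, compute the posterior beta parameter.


Number of failures = 18 - 9 = 9
Posterior beta = 9 + 9 = 18

18


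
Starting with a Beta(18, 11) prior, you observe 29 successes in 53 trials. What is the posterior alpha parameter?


For a Beta-Binomial conjugate model:
Posterior alpha = prior alpha + number of successes
= 18 + 29 = 47

47


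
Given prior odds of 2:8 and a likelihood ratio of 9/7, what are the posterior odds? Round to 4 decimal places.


Posterior odds = prior odds * LR
Prior odds = 2/8 = 0.25
LR = 9/7 = 1.2857
Posterior odds = 0.25 * 1.2857 = 0.3214

0.3214


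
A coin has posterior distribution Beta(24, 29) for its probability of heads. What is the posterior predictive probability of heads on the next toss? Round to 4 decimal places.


Posterior predictive = E[theta] = alpha/(alpha+beta)
= 24/53
= 0.4528

0.4528


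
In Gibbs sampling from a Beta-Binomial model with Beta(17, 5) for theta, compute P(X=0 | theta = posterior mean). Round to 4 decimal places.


Posterior mean = alpha/(alpha+beta) = 17/22 = 0.7727
P(X=0|theta=mean) = 1 - theta = 0.2273

0.2273


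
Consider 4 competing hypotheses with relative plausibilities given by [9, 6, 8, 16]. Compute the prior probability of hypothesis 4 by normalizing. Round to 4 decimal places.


Sum of weights = 9 + 6 + 8 + 16 = 39
Normalized prior for H4 = 16 / 39
= 0.4103

0.4103


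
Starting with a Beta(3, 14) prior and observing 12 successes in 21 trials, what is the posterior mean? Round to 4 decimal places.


Posterior parameters: alpha = 3 + 12 = 15
beta = 14 + 9 = 23
Posterior mean = alpha / (alpha + beta) = 15 / 38
= 0.3947

0.3947


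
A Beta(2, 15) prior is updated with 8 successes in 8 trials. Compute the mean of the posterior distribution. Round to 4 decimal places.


After update: Beta(10, 15)
Mean = 10 / (10 + 15) = 10 / 25
= 0.4

0.4


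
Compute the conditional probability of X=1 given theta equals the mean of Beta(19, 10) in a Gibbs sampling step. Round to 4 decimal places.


Mean of Beta(19, 10) = 0.6552
P(X=1 | theta=0.6552) = 0.6552

0.6552


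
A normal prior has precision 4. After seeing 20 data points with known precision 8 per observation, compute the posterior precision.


In the conjugate normal model, precisions add:
tau_posterior = tau_prior + n * tau_data
= 4 + 20*8 = 164

164


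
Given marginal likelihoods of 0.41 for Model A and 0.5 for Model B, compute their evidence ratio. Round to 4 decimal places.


Ratio = ML(A) / ML(B) = 0.41/0.5
= 0.82

0.82


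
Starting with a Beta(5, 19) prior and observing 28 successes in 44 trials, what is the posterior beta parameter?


Posterior beta = prior beta + failures
Failures = 44 - 28 = 16
beta_post = 19 + 16 = 35

35


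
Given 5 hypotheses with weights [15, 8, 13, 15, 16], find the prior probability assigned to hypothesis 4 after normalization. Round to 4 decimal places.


To normalize, divide each weight by the sum of all weights.
Sum = 67
Prior(H4) = 15/67 = 0.2239

0.2239


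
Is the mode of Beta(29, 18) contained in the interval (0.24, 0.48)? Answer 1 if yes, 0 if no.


Mode = (a-1)/(a+b-2) = 28/45 = 0.6222
Interval: (0.24, 0.48)
Contains mode? 0

0


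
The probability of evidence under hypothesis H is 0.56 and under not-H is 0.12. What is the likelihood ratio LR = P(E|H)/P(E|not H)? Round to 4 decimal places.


LR = 0.56 / 0.12
= 4.6667

4.6667


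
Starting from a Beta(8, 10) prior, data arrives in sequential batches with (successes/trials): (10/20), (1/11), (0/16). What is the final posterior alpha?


In sequential Bayesian updating, we sum all successes.
Total successes = 11
Final alpha = 8 + 11 = 19

19


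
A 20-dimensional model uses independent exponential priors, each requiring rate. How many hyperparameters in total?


Per parameter: 1 (rate).
Total = 20 * 1 = 20

20


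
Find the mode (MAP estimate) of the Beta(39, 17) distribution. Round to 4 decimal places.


For Beta(a,b) with a,b > 1:
Mode = (a-1)/(a+b-2) = (39-1)/(56-2)
= 38/54 = 0.7037

0.7037


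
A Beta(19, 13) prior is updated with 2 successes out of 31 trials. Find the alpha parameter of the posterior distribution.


In the Beta-Binomial conjugate update:
alpha_post = alpha_prior + successes
= 19 + 2
= 21

21


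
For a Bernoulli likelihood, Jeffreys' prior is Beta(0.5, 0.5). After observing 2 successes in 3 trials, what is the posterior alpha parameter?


Jeffreys' prior for Bernoulli is Beta(0.5, 0.5).
Posterior is Beta(0.5 + k, 0.5 + n - k).
Posterior alpha = 0.5 + k = 0.5 + 2 = 2.5

2.5


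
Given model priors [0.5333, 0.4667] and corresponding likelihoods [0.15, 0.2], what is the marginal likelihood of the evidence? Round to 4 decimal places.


P(E) = sum_i P(M_i) P(E|M_i)
= 0.08 + 0.0933
= 0.1733

0.1733


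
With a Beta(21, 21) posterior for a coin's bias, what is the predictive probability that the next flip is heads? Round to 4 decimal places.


The predictive probability equals the posterior mean.
P(next = heads) = alpha / (alpha + beta)
= 21 / 42 = 0.5

0.5


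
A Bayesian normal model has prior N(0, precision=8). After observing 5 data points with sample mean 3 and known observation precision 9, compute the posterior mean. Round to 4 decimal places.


Posterior mean = (prior_precision * prior_mean + n * data_precision * data_mean) / (prior_precision + n * data_precision)
Numerator = 8*0 + 5*9*3 = 135
Denominator = 8 + 5*9 = 53
Posterior mean = 2.5472

2.5472


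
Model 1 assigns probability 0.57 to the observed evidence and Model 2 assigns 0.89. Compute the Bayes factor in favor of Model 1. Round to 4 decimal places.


BF = P(data|M1) / P(data|M2)
= 0.57 / 0.89 = 0.6404

0.6404


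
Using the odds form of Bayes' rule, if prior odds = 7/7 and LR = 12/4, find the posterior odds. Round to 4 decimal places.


Bayes' rule in odds form: posterior odds = prior odds * LR
= (7 * 12) / (7 * 4)
= 84/28 = 3.0

3.0


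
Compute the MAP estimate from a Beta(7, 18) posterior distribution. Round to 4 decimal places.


MAP = mode of Beta distribution
= (alpha - 1)/(alpha + beta - 2)
= (7-1)/(7+18-2)
= 6/23 = 0.2609

0.2609


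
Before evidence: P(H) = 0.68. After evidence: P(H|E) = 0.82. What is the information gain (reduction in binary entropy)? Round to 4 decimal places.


Prior entropy = 0.9044
Posterior entropy = 0.6801
Information gain = 0.9044 - 0.6801 = 0.2243

0.2243


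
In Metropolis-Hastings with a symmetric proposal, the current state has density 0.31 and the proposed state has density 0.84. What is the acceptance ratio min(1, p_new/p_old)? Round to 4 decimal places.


Ratio = p_new / p_old = 0.84 / 0.31 = 2.7097
Acceptance = min(1, 2.7097) = 1.0

1.0


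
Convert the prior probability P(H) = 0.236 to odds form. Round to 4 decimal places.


P(not H) = 1 - 0.236 = 0.764
Odds = 0.236 / 0.764 = 0.3089

0.3089


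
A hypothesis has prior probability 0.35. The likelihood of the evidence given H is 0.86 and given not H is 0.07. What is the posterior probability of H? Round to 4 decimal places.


Using Bayes' theorem:
P(E) = 0.35 * 0.86 + 0.65 * 0.07
P(E) = 0.3465
P(H|E) = (0.35 * 0.86) / 0.3465 = 0.8687

0.8687


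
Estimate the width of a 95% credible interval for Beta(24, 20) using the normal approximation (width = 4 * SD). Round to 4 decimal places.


For Beta(a,b): Var = ab/((a+b)^2(a+b+1))
Var = 0.0055, SD = 0.0742
Approximate 95% CI width = 4 * 0.0742 = 0.2969

0.2969


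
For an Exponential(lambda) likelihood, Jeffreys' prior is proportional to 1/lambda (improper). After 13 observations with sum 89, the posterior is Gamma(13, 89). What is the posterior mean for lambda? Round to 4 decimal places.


Posterior = Gamma(n, sum_x) = Gamma(13, 89)
Posterior mean = shape/rate = 13/89
= 0.1461

0.1461


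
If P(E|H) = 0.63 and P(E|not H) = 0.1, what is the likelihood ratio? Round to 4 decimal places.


Likelihood ratio = P(E|H) / P(E|not H)
= 0.63 / 0.1
= 6.3

6.3


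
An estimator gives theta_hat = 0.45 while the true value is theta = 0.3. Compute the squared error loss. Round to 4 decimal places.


The squared error loss is (theta_hat - theta)^2
= (0.45 - 0.3)^2
= (0.15)^2 = 0.0225

0.0225


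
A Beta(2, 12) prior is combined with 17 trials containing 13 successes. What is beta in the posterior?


In conjugate updating:
beta_posterior = beta_prior + (n - k)
= 12 + (17 - 13)
= 12 + 4 = 16

16


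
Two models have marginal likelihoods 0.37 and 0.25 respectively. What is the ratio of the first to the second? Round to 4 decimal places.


Evidence ratio = 0.37 / 0.25
= 1.48

1.48


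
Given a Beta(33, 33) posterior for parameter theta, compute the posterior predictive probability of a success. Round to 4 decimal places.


For a Beta-Bernoulli model, the predictive probability is the mean:
P(success) = 33/(33+33) = 33/66 = 0.5

0.5


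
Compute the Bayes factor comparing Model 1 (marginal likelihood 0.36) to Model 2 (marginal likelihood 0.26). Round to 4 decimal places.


BF12 = marginal likelihood of M1 / marginal likelihood of M2
= 0.36/0.26
= 1.3846

1.3846


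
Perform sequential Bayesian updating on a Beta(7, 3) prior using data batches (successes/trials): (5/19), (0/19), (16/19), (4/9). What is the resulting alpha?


Accumulate successes: 25
Posterior alpha = prior alpha + sum of successes
= 7 + 25 = 32

32


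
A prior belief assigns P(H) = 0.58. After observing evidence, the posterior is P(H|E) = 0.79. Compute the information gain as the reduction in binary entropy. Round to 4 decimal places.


H(prior) = -0.58*log2(0.58) - 0.42*log2(0.42)
= 0.9815
H(post) = -0.79*log2(0.79) - 0.21*log2(0.21)
= 0.7415
IG = 0.9815 - 0.7415 = 0.24

0.24
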